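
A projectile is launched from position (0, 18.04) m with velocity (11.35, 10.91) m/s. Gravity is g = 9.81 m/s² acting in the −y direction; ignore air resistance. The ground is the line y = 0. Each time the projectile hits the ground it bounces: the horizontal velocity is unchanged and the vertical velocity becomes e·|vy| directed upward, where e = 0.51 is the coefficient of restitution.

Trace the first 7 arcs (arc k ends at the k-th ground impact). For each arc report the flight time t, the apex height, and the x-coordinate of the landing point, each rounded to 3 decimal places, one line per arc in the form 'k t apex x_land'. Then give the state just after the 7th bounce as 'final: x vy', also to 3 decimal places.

Arc 1: start y=18.040, vy=10.910 → t=3.329, apex=24.107, x_land=37.785, impact vy=-21.748
  bounce: vy ← 0.51·21.748 = 11.091
Arc 2: start y=0.000, vy=11.091 → t=2.261, apex=6.270, x_land=63.450, impact vy=-11.091
  bounce: vy ← 0.51·11.091 = 5.657
Arc 3: start y=0.000, vy=5.657 → t=1.153, apex=1.631, x_land=76.539, impact vy=-5.657
  bounce: vy ← 0.51·5.657 = 2.885
Arc 4: start y=0.000, vy=2.885 → t=0.588, apex=0.424, x_land=83.215, impact vy=-2.885
  bounce: vy ← 0.51·2.885 = 1.471
Arc 5: start y=0.000, vy=1.471 → t=0.300, apex=0.110, x_land=86.619, impact vy=-1.471
  bounce: vy ← 0.51·1.471 = 0.750
Arc 6: start y=0.000, vy=0.750 → t=0.153, apex=0.029, x_land=88.356, impact vy=-0.750
  bounce: vy ← 0.51·0.750 = 0.383
Arc 7: start y=0.000, vy=0.383 → t=0.078, apex=0.007, x_land=89.241, impact vy=-0.383
  bounce: vy ← 0.51·0.383 = 0.195

1 3.329 24.107 37.785
2 2.261 6.270 63.450
3 1.153 1.631 76.539
4 0.588 0.424 83.215
5 0.300 0.110 86.619
6 0.153 0.029 88.356
7 0.078 0.007 89.241
final: 89.241 0.195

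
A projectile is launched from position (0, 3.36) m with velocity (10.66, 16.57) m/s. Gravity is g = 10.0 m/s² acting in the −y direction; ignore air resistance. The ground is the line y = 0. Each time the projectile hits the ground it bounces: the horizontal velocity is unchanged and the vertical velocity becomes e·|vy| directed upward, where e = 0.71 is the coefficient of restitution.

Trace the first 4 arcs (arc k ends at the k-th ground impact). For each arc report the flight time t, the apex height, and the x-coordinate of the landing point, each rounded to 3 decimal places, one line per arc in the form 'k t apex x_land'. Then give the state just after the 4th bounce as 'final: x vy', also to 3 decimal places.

Arc 1: start y=3.360, vy=16.570 → t=3.506, apex=17.088, x_land=37.371, impact vy=-18.487
  bounce: vy ← 0.71·18.487 = 13.126
Arc 2: start y=0.000, vy=13.126 → t=2.625, apex=8.614, x_land=65.355, impact vy=-13.126
  bounce: vy ← 0.71·13.126 = 9.319
Arc 3: start y=0.000, vy=9.319 → t=1.864, apex=4.342, x_land=85.223, impact vy=-9.319
  bounce: vy ← 0.71·9.319 = 6.617
Arc 4: start y=0.000, vy=6.617 → t=1.323, apex=2.189, x_land=99.330, impact vy=-6.617
  bounce: vy ← 0.71·6.617 = 4.698

1 3.506 17.088 37.371
2 2.625 8.614 65.355
3 1.864 4.342 85.223
4 1.323 2.189 99.330
final: 99.330 4.698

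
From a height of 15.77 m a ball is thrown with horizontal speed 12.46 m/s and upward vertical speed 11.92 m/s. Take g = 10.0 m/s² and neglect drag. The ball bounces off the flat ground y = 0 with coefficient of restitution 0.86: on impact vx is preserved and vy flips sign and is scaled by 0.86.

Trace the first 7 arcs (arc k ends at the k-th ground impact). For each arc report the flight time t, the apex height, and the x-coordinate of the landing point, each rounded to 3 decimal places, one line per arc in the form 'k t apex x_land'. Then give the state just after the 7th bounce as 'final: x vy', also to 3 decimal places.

1 3.331 22.874 41.503
2 3.679 16.918 87.342
3 3.164 12.512 126.764
4 2.721 9.254 160.666
5 2.340 6.844 189.822
6 2.012 5.062 214.897
7 1.731 3.744 236.461
final: 236.461 7.442

Arc 1: start y=15.770, vy=11.920 → t=3.331, apex=22.874, x_land=41.503, impact vy=-21.389
  bounce: vy ← 0.86·21.389 = 18.394
Arc 2: start y=0.000, vy=18.394 → t=3.679, apex=16.918, x_land=87.342, impact vy=-18.394
  bounce: vy ← 0.86·18.394 = 15.819
Arc 3: start y=0.000, vy=15.819 → t=3.164, apex=12.512, x_land=126.764, impact vy=-15.819
  bounce: vy ← 0.86·15.819 = 13.605
Arc 4: start y=0.000, vy=13.605 → t=2.721, apex=9.254, x_land=160.666, impact vy=-13.605
  bounce: vy ← 0.86·13.605 = 11.700
Arc 5: start y=0.000, vy=11.700 → t=2.340, apex=6.844, x_land=189.822, impact vy=-11.700
  bounce: vy ← 0.86·11.700 = 10.062
Arc 6: start y=0.000, vy=10.062 → t=2.012, apex=5.062, x_land=214.897, impact vy=-10.062
  bounce: vy ← 0.86·10.062 = 8.653
Arc 7: start y=0.000, vy=8.653 → t=1.731, apex=3.744, x_land=236.461, impact vy=-8.653
  bounce: vy ← 0.86·8.653 = 7.442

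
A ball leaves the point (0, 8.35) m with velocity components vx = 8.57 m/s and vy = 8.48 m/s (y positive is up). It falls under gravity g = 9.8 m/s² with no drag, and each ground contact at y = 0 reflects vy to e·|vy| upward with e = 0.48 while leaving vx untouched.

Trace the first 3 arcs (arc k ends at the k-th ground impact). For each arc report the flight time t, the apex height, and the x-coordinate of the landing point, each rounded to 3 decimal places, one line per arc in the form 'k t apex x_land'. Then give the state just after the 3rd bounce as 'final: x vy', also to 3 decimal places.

Arc 1: start y=8.350, vy=8.480 → t=2.431, apex=12.019, x_land=20.838, impact vy=-15.348
  bounce: vy ← 0.48·15.348 = 7.367
Arc 2: start y=0.000, vy=7.367 → t=1.504, apex=2.769, x_land=33.723, impact vy=-7.367
  bounce: vy ← 0.48·7.367 = 3.536
Arc 3: start y=0.000, vy=3.536 → t=0.722, apex=0.638, x_land=39.907, impact vy=-3.536
  bounce: vy ← 0.48·3.536 = 1.697

1 2.431 12.019 20.838
2 1.504 2.769 33.723
3 0.722 0.638 39.907
final: 39.907 1.697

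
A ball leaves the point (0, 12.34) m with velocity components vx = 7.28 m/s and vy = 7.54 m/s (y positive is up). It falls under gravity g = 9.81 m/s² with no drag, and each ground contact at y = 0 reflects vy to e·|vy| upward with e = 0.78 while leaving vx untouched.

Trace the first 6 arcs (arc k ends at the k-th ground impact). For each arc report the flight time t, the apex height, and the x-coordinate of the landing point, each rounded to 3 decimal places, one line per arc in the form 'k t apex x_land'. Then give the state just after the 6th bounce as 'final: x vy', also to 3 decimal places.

1 2.531 15.238 18.427
2 2.750 9.271 38.444
3 2.145 5.640 54.057
4 1.673 3.432 66.235
5 1.305 2.088 75.734
6 1.018 1.270 83.143
final: 83.143 3.894

Arc 1: start y=12.340, vy=7.540 → t=2.531, apex=15.238, x_land=18.427, impact vy=-17.291
  bounce: vy ← 0.78·17.291 = 13.487
Arc 2: start y=0.000, vy=13.487 → t=2.750, apex=9.271, x_land=38.444, impact vy=-13.487
  bounce: vy ← 0.78·13.487 = 10.520
Arc 3: start y=0.000, vy=10.520 → t=2.145, apex=5.640, x_land=54.057, impact vy=-10.520
  bounce: vy ← 0.78·10.520 = 8.205
Arc 4: start y=0.000, vy=8.205 → t=1.673, apex=3.432, x_land=66.235, impact vy=-8.205
  bounce: vy ← 0.78·8.205 = 6.400
Arc 5: start y=0.000, vy=6.400 → t=1.305, apex=2.088, x_land=75.734, impact vy=-6.400
  bounce: vy ← 0.78·6.400 = 4.992
Arc 6: start y=0.000, vy=4.992 → t=1.018, apex=1.270, x_land=83.143, impact vy=-4.992
  bounce: vy ← 0.78·4.992 = 3.894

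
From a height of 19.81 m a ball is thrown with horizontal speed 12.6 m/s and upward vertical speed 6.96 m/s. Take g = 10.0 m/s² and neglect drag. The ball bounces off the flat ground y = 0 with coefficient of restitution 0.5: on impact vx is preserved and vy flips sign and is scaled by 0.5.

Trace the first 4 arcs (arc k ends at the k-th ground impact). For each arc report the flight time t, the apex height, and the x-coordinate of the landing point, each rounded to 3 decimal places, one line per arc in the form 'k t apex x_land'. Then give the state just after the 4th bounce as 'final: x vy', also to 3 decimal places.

Arc 1: start y=19.810, vy=6.960 → t=2.805, apex=22.232, x_land=35.339, impact vy=-21.087
  bounce: vy ← 0.5·21.087 = 10.543
Arc 2: start y=0.000, vy=10.543 → t=2.109, apex=5.558, x_land=61.908, impact vy=-10.543
  bounce: vy ← 0.5·10.543 = 5.272
Arc 3: start y=0.000, vy=5.272 → t=1.054, apex=1.390, x_land=75.192, impact vy=-5.272
  bounce: vy ← 0.5·5.272 = 2.636
Arc 4: start y=0.000, vy=2.636 → t=0.527, apex=0.347, x_land=81.834, impact vy=-2.636
  bounce: vy ← 0.5·2.636 = 1.318

1 2.805 22.232 35.339
2 2.109 5.558 61.908
3 1.054 1.390 75.192
4 0.527 0.347 81.834
final: 81.834 1.318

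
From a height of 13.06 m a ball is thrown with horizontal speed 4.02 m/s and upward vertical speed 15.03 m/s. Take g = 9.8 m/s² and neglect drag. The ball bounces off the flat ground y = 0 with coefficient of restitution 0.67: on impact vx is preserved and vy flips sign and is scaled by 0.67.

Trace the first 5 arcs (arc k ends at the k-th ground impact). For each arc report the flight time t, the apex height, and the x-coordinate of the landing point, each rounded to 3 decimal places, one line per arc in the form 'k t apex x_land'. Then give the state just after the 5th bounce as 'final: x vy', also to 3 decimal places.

Arc 1: start y=13.060, vy=15.030 → t=3.774, apex=24.586, x_land=15.170, impact vy=-21.952
  bounce: vy ← 0.67·21.952 = 14.708
Arc 2: start y=0.000, vy=14.708 → t=3.002, apex=11.036, x_land=27.236, impact vy=-14.708
  bounce: vy ← 0.67·14.708 = 9.854
Arc 3: start y=0.000, vy=9.854 → t=2.011, apex=4.954, x_land=35.321, impact vy=-9.854
  bounce: vy ← 0.67·9.854 = 6.602
Arc 4: start y=0.000, vy=6.602 → t=1.347, apex=2.224, x_land=40.737, impact vy=-6.602
  bounce: vy ← 0.67·6.602 = 4.424
Arc 5: start y=0.000, vy=4.424 → t=0.903, apex=0.998, x_land=44.366, impact vy=-4.424
  bounce: vy ← 0.67·4.424 = 2.964

1 3.774 24.586 15.170
2 3.002 11.036 27.236
3 2.011 4.954 35.321
4 1.347 2.224 40.737
5 0.903 0.998 44.366
final: 44.366 2.964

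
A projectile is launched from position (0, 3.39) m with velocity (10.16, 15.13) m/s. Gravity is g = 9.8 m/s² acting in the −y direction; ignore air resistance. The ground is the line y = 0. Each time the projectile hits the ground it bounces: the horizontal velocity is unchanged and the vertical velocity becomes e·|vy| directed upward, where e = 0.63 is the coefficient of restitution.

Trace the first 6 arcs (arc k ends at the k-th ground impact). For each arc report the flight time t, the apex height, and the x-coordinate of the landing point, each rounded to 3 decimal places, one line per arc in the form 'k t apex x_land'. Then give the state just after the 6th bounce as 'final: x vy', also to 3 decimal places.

Arc 1: start y=3.390, vy=15.130 → t=3.298, apex=15.069, x_land=33.503, impact vy=-17.186
  bounce: vy ← 0.63·17.186 = 10.827
Arc 2: start y=0.000, vy=10.827 → t=2.210, apex=5.981, x_land=55.953, impact vy=-10.827
  bounce: vy ← 0.63·10.827 = 6.821
Arc 3: start y=0.000, vy=6.821 → t=1.392, apex=2.374, x_land=70.097, impact vy=-6.821
  bounce: vy ← 0.63·6.821 = 4.297
Arc 4: start y=0.000, vy=4.297 → t=0.877, apex=0.942, x_land=79.007, impact vy=-4.297
  bounce: vy ← 0.63·4.297 = 2.707
Arc 5: start y=0.000, vy=2.707 → t=0.553, apex=0.374, x_land=84.620, impact vy=-2.707
  bounce: vy ← 0.63·2.707 = 1.706
Arc 6: start y=0.000, vy=1.706 → t=0.348, apex=0.148, x_land=88.157, impact vy=-1.706
  bounce: vy ← 0.63·1.706 = 1.075

1 3.298 15.069 33.503
2 2.210 5.981 55.953
3 1.392 2.374 70.097
4 0.877 0.942 79.007
5 0.553 0.374 84.620
6 0.348 0.148 88.157
final: 88.157 1.075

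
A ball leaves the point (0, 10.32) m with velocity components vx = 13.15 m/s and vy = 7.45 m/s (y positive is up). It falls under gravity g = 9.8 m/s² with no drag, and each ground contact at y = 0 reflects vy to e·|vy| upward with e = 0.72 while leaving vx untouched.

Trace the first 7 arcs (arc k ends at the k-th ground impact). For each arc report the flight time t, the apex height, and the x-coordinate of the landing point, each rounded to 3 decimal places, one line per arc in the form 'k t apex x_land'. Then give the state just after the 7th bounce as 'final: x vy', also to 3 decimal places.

Arc 1: start y=10.320, vy=7.450 → t=2.399, apex=13.152, x_land=31.540, impact vy=-16.055
  bounce: vy ← 0.72·16.055 = 11.560
Arc 2: start y=0.000, vy=11.560 → t=2.359, apex=6.818, x_land=62.563, impact vy=-11.560
  bounce: vy ← 0.72·11.560 = 8.323
Arc 3: start y=0.000, vy=8.323 → t=1.699, apex=3.534, x_land=84.900, impact vy=-8.323
  bounce: vy ← 0.72·8.323 = 5.993
Arc 4: start y=0.000, vy=5.993 → t=1.223, apex=1.832, x_land=100.982, impact vy=-5.993
  bounce: vy ← 0.72·5.993 = 4.315
Arc 5: start y=0.000, vy=4.315 → t=0.881, apex=0.950, x_land=112.561, impact vy=-4.315
  bounce: vy ← 0.72·4.315 = 3.107
Arc 6: start y=0.000, vy=3.107 → t=0.634, apex=0.492, x_land=120.898, impact vy=-3.107
  bounce: vy ← 0.72·3.107 = 2.237
Arc 7: start y=0.000, vy=2.237 → t=0.456, apex=0.255, x_land=126.901, impact vy=-2.237
  bounce: vy ← 0.72·2.237 = 1.610

1 2.399 13.152 31.540
2 2.359 6.818 62.563
3 1.699 3.534 84.900
4 1.223 1.832 100.982
5 0.881 0.950 112.561
6 0.634 0.492 120.898
7 0.456 0.255 126.901
final: 126.901 1.610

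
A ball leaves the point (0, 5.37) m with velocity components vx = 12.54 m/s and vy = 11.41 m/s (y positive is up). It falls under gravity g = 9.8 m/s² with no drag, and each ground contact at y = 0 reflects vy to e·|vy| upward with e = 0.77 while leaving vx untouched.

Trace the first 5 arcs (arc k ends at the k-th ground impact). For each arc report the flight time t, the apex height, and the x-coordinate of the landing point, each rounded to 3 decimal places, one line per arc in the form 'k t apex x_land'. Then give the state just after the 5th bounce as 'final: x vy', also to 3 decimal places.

1 2.730 12.012 34.234
2 2.411 7.122 64.471
3 1.857 4.223 87.753
4 1.430 2.504 105.680
5 1.101 1.484 119.484
final: 119.484 4.153

Arc 1: start y=5.370, vy=11.410 → t=2.730, apex=12.012, x_land=34.234, impact vy=-15.344
  bounce: vy ← 0.77·15.344 = 11.815
Arc 2: start y=0.000, vy=11.815 → t=2.411, apex=7.122, x_land=64.471, impact vy=-11.815
  bounce: vy ← 0.77·11.815 = 9.097
Arc 3: start y=0.000, vy=9.097 → t=1.857, apex=4.223, x_land=87.753, impact vy=-9.097
  bounce: vy ← 0.77·9.097 = 7.005
Arc 4: start y=0.000, vy=7.005 → t=1.430, apex=2.504, x_land=105.680, impact vy=-7.005
  bounce: vy ← 0.77·7.005 = 5.394
Arc 5: start y=0.000, vy=5.394 → t=1.101, apex=1.484, x_land=119.484, impact vy=-5.394
  bounce: vy ← 0.77·5.394 = 4.153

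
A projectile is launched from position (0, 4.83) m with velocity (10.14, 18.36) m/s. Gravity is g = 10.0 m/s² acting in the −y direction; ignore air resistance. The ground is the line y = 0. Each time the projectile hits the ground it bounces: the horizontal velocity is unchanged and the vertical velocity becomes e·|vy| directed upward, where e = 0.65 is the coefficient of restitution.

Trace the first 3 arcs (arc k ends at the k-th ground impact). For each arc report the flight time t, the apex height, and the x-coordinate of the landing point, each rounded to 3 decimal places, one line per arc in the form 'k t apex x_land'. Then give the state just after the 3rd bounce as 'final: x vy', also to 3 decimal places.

1 3.919 21.684 39.734
2 2.707 9.162 67.186
3 1.760 3.871 85.029
final: 85.029 5.719

Arc 1: start y=4.830, vy=18.360 → t=3.919, apex=21.684, x_land=39.734, impact vy=-20.825
  bounce: vy ← 0.65·20.825 = 13.536
Arc 2: start y=0.000, vy=13.536 → t=2.707, apex=9.162, x_land=67.186, impact vy=-13.536
  bounce: vy ← 0.65·13.536 = 8.799
Arc 3: start y=0.000, vy=8.799 → t=1.760, apex=3.871, x_land=85.029, impact vy=-8.799
  bounce: vy ← 0.65·8.799 = 5.719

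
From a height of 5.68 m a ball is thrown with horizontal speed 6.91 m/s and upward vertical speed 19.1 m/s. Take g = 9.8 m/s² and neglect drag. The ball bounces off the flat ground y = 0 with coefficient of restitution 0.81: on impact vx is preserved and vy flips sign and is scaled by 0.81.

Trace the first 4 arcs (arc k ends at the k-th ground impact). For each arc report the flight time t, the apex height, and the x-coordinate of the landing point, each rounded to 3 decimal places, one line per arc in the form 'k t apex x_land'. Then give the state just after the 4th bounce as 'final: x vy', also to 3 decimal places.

1 4.176 24.293 28.853
2 3.607 15.938 53.778
3 2.922 10.457 73.967
4 2.367 6.861 90.320
final: 90.320 9.393

Arc 1: start y=5.680, vy=19.100 → t=4.176, apex=24.293, x_land=28.853, impact vy=-21.821
  bounce: vy ← 0.81·21.821 = 17.675
Arc 2: start y=0.000, vy=17.675 → t=3.607, apex=15.938, x_land=53.778, impact vy=-17.675
  bounce: vy ← 0.81·17.675 = 14.316
Arc 3: start y=0.000, vy=14.316 → t=2.922, apex=10.457, x_land=73.967, impact vy=-14.316
  bounce: vy ← 0.81·14.316 = 11.596
Arc 4: start y=0.000, vy=11.596 → t=2.367, apex=6.861, x_land=90.320, impact vy=-11.596
  bounce: vy ← 0.81·11.596 = 9.393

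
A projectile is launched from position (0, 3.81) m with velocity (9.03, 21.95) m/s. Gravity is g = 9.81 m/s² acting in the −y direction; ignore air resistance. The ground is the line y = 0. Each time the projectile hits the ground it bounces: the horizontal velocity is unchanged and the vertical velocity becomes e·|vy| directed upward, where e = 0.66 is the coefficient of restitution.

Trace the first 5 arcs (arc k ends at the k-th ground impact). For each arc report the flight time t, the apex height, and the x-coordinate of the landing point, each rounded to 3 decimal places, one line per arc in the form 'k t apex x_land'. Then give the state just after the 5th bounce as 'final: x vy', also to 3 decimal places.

1 4.642 28.367 41.920
2 3.174 12.357 70.585
3 2.095 5.383 89.504
4 1.383 2.345 101.990
5 0.913 1.021 110.231
final: 110.231 2.954

Arc 1: start y=3.810, vy=21.950 → t=4.642, apex=28.367, x_land=41.920, impact vy=-23.591
  bounce: vy ← 0.66·23.591 = 15.570
Arc 2: start y=0.000, vy=15.570 → t=3.174, apex=12.357, x_land=70.585, impact vy=-15.570
  bounce: vy ← 0.66·15.570 = 10.276
Arc 3: start y=0.000, vy=10.276 → t=2.095, apex=5.383, x_land=89.504, impact vy=-10.276
  bounce: vy ← 0.66·10.276 = 6.782
Arc 4: start y=0.000, vy=6.782 → t=1.383, apex=2.345, x_land=101.990, impact vy=-6.782
  bounce: vy ← 0.66·6.782 = 4.476
Arc 5: start y=0.000, vy=4.476 → t=0.913, apex=1.021, x_land=110.231, impact vy=-4.476
  bounce: vy ← 0.66·4.476 = 2.954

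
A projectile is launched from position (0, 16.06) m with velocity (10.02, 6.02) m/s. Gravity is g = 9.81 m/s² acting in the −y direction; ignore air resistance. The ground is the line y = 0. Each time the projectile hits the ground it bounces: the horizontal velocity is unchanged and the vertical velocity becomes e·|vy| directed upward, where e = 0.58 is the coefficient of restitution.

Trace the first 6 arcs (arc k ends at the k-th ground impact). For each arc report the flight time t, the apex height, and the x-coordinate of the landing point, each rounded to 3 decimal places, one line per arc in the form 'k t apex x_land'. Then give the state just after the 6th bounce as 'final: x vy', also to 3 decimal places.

1 2.524 17.907 25.294
2 2.216 6.024 47.503
3 1.286 2.026 60.384
4 0.746 0.682 67.854
5 0.432 0.229 72.188
6 0.251 0.077 74.701
final: 74.701 0.714

Arc 1: start y=16.060, vy=6.020 → t=2.524, apex=17.907, x_land=25.294, impact vy=-18.744
  bounce: vy ← 0.58·18.744 = 10.872
Arc 2: start y=0.000, vy=10.872 → t=2.216, apex=6.024, x_land=47.503, impact vy=-10.872
  bounce: vy ← 0.58·10.872 = 6.305
Arc 3: start y=0.000, vy=6.305 → t=1.286, apex=2.026, x_land=60.384, impact vy=-6.305
  bounce: vy ← 0.58·6.305 = 3.657
Arc 4: start y=0.000, vy=3.657 → t=0.746, apex=0.682, x_land=67.854, impact vy=-3.657
  bounce: vy ← 0.58·3.657 = 2.121
Arc 5: start y=0.000, vy=2.121 → t=0.432, apex=0.229, x_land=72.188, impact vy=-2.121
  bounce: vy ← 0.58·2.121 = 1.230
Arc 6: start y=0.000, vy=1.230 → t=0.251, apex=0.077, x_land=74.701, impact vy=-1.230
  bounce: vy ← 0.58·1.230 = 0.714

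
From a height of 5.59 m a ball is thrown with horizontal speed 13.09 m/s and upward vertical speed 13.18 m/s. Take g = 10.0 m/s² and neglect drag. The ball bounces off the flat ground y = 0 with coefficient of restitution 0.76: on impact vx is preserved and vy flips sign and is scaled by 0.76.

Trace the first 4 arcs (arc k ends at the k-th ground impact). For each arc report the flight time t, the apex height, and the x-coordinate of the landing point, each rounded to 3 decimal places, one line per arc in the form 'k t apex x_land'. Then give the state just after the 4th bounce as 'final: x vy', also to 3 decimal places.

1 3.008 14.276 39.371
2 2.568 8.246 72.991
3 1.952 4.763 98.542
4 1.483 2.751 117.961
final: 117.961 5.637

Arc 1: start y=5.590, vy=13.180 → t=3.008, apex=14.276, x_land=39.371, impact vy=-16.897
  bounce: vy ← 0.76·16.897 = 12.842
Arc 2: start y=0.000, vy=12.842 → t=2.568, apex=8.246, x_land=72.991, impact vy=-12.842
  bounce: vy ← 0.76·12.842 = 9.760
Arc 3: start y=0.000, vy=9.760 → t=1.952, apex=4.763, x_land=98.542, impact vy=-9.760
  bounce: vy ← 0.76·9.760 = 7.417
Arc 4: start y=0.000, vy=7.417 → t=1.483, apex=2.751, x_land=117.961, impact vy=-7.417
  bounce: vy ← 0.76·7.417 = 5.637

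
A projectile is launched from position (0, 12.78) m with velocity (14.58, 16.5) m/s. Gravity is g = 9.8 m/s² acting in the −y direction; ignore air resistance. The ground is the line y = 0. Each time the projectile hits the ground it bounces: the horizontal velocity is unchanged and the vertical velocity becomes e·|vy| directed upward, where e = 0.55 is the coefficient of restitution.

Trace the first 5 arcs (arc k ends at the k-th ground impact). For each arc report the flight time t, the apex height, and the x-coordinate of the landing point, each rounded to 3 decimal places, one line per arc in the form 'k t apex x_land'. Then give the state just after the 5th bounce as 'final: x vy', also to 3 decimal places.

Arc 1: start y=12.780, vy=16.500 → t=4.017, apex=26.670, x_land=58.563, impact vy=-22.863
  bounce: vy ← 0.55·22.863 = 12.575
Arc 2: start y=0.000, vy=12.575 → t=2.566, apex=8.068, x_land=95.980, impact vy=-12.575
  bounce: vy ← 0.55·12.575 = 6.916
Arc 3: start y=0.000, vy=6.916 → t=1.411, apex=2.440, x_land=116.559, impact vy=-6.916
  bounce: vy ← 0.55·6.916 = 3.804
Arc 4: start y=0.000, vy=3.804 → t=0.776, apex=0.738, x_land=127.878, impact vy=-3.804
  bounce: vy ← 0.55·3.804 = 2.092
Arc 5: start y=0.000, vy=2.092 → t=0.427, apex=0.223, x_land=134.103, impact vy=-2.092
  bounce: vy ← 0.55·2.092 = 1.151

1 4.017 26.670 58.563
2 2.566 8.068 95.980
3 1.411 2.440 116.559
4 0.776 0.738 127.878
5 0.427 0.223 134.103
final: 134.103 1.151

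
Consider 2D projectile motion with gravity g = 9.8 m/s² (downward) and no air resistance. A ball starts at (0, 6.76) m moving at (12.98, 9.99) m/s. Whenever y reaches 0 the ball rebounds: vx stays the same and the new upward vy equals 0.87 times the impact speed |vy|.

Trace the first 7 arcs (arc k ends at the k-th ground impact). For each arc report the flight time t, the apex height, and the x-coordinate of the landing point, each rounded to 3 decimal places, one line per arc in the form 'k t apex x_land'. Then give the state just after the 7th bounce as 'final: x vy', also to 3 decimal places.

1 2.575 11.852 33.419
2 2.706 8.971 68.544
3 2.354 6.790 99.103
4 2.048 5.139 125.689
5 1.782 3.890 148.819
6 1.550 2.944 168.942
7 1.349 2.229 186.449
final: 186.449 5.750

Arc 1: start y=6.760, vy=9.990 → t=2.575, apex=11.852, x_land=33.419, impact vy=-15.241
  bounce: vy ← 0.87·15.241 = 13.260
Arc 2: start y=0.000, vy=13.260 → t=2.706, apex=8.971, x_land=68.544, impact vy=-13.260
  bounce: vy ← 0.87·13.260 = 11.536
Arc 3: start y=0.000, vy=11.536 → t=2.354, apex=6.790, x_land=99.103, impact vy=-11.536
  bounce: vy ← 0.87·11.536 = 10.036
Arc 4: start y=0.000, vy=10.036 → t=2.048, apex=5.139, x_land=125.689, impact vy=-10.036
  bounce: vy ← 0.87·10.036 = 8.732
Arc 5: start y=0.000, vy=8.732 → t=1.782, apex=3.890, x_land=148.819, impact vy=-8.732
  bounce: vy ← 0.87·8.732 = 7.597
Arc 6: start y=0.000, vy=7.597 → t=1.550, apex=2.944, x_land=168.942, impact vy=-7.597
  bounce: vy ← 0.87·7.597 = 6.609
Arc 7: start y=0.000, vy=6.609 → t=1.349, apex=2.229, x_land=186.449, impact vy=-6.609
  bounce: vy ← 0.87·6.609 = 5.750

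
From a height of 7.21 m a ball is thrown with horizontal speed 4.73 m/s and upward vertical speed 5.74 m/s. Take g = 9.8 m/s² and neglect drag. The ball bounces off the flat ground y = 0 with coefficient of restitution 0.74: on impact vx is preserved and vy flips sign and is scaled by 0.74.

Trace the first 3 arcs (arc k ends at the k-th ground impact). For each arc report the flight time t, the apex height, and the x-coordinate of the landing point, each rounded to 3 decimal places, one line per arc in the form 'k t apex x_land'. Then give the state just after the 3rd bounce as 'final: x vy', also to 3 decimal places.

1 1.933 8.891 9.142
2 1.994 4.869 18.572
3 1.475 2.666 25.550
final: 25.550 5.349

Arc 1: start y=7.210, vy=5.740 → t=1.933, apex=8.891, x_land=9.142, impact vy=-13.201
  bounce: vy ← 0.74·13.201 = 9.769
Arc 2: start y=0.000, vy=9.769 → t=1.994, apex=4.869, x_land=18.572, impact vy=-9.769
  bounce: vy ← 0.74·9.769 = 7.229
Arc 3: start y=0.000, vy=7.229 → t=1.475, apex=2.666, x_land=25.550, impact vy=-7.229
  bounce: vy ← 0.74·7.229 = 5.349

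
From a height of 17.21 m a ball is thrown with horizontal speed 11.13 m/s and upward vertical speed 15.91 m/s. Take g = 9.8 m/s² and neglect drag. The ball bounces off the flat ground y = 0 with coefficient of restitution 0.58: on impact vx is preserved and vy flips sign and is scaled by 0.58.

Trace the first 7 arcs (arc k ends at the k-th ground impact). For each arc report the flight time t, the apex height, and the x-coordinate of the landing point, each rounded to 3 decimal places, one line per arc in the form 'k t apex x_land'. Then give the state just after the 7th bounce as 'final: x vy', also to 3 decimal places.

1 4.103 30.125 45.666
2 2.876 10.134 77.678
3 1.668 3.409 96.245
4 0.968 1.147 107.014
5 0.561 0.386 113.260
6 0.325 0.130 116.883
7 0.189 0.044 118.984
final: 118.984 0.537

Arc 1: start y=17.210, vy=15.910 → t=4.103, apex=30.125, x_land=45.666, impact vy=-24.299
  bounce: vy ← 0.58·24.299 = 14.093
Arc 2: start y=0.000, vy=14.093 → t=2.876, apex=10.134, x_land=77.678, impact vy=-14.093
  bounce: vy ← 0.58·14.093 = 8.174
Arc 3: start y=0.000, vy=8.174 → t=1.668, apex=3.409, x_land=96.245, impact vy=-8.174
  bounce: vy ← 0.58·8.174 = 4.741
Arc 4: start y=0.000, vy=4.741 → t=0.968, apex=1.147, x_land=107.014, impact vy=-4.741
  bounce: vy ← 0.58·4.741 = 2.750
Arc 5: start y=0.000, vy=2.750 → t=0.561, apex=0.386, x_land=113.260, impact vy=-2.750
  bounce: vy ← 0.58·2.750 = 1.595
Arc 6: start y=0.000, vy=1.595 → t=0.325, apex=0.130, x_land=116.883, impact vy=-1.595
  bounce: vy ← 0.58·1.595 = 0.925
Arc 7: start y=0.000, vy=0.925 → t=0.189, apex=0.044, x_land=118.984, impact vy=-0.925
  bounce: vy ← 0.58·0.925 = 0.537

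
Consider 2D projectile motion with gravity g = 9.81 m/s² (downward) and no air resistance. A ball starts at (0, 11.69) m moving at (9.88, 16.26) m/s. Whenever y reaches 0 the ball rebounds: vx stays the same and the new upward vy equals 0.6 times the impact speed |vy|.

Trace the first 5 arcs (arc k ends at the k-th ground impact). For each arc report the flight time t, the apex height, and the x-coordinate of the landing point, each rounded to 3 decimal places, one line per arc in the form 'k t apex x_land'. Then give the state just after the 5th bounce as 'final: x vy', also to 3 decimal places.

1 3.923 25.165 38.755
2 2.718 9.060 65.610
3 1.631 3.261 81.723
4 0.979 1.174 91.390
5 0.587 0.423 97.191
final: 97.191 1.728

Arc 1: start y=11.690, vy=16.260 → t=3.923, apex=25.165, x_land=38.755, impact vy=-22.220
  bounce: vy ← 0.6·22.220 = 13.332
Arc 2: start y=0.000, vy=13.332 → t=2.718, apex=9.060, x_land=65.610, impact vy=-13.332
  bounce: vy ← 0.6·13.332 = 7.999
Arc 3: start y=0.000, vy=7.999 → t=1.631, apex=3.261, x_land=81.723, impact vy=-7.999
  bounce: vy ← 0.6·7.999 = 4.800
Arc 4: start y=0.000, vy=4.800 → t=0.979, apex=1.174, x_land=91.390, impact vy=-4.800
  bounce: vy ← 0.6·4.800 = 2.880
Arc 5: start y=0.000, vy=2.880 → t=0.587, apex=0.423, x_land=97.191, impact vy=-2.880
  bounce: vy ← 0.6·2.880 = 1.728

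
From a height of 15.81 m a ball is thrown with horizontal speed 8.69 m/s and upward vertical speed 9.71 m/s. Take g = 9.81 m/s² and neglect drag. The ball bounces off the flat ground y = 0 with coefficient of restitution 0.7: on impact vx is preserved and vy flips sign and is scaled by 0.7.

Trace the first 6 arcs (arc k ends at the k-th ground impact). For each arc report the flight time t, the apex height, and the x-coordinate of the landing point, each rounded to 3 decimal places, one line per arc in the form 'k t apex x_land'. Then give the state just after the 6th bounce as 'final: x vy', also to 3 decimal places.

1 3.040 20.616 26.417
2 2.870 10.102 51.359
3 2.009 4.950 68.818
4 1.406 2.425 81.039
5 0.984 1.188 89.594
6 0.689 0.582 95.583
final: 95.583 2.366

Arc 1: start y=15.810, vy=9.710 → t=3.040, apex=20.616, x_land=26.417, impact vy=-20.112
  bounce: vy ← 0.7·20.112 = 14.078
Arc 2: start y=0.000, vy=14.078 → t=2.870, apex=10.102, x_land=51.359, impact vy=-14.078
  bounce: vy ← 0.7·14.078 = 9.855
Arc 3: start y=0.000, vy=9.855 → t=2.009, apex=4.950, x_land=68.818, impact vy=-9.855
  bounce: vy ← 0.7·9.855 = 6.898
Arc 4: start y=0.000, vy=6.898 → t=1.406, apex=2.425, x_land=81.039, impact vy=-6.898
  bounce: vy ← 0.7·6.898 = 4.829
Arc 5: start y=0.000, vy=4.829 → t=0.984, apex=1.188, x_land=89.594, impact vy=-4.829
  bounce: vy ← 0.7·4.829 = 3.380
Arc 6: start y=0.000, vy=3.380 → t=0.689, apex=0.582, x_land=95.583, impact vy=-3.380
  bounce: vy ← 0.7·3.380 = 2.366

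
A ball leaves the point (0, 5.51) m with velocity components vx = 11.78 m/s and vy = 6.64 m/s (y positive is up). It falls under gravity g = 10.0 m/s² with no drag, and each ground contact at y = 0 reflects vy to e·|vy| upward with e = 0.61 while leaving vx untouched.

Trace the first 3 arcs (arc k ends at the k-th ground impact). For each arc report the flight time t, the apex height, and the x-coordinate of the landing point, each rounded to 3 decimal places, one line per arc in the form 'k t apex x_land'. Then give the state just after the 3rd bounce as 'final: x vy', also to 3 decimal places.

1 1.906 7.714 22.454
2 1.515 2.871 40.306
3 0.924 1.068 51.195
final: 51.195 2.819

Arc 1: start y=5.510, vy=6.640 → t=1.906, apex=7.714, x_land=22.454, impact vy=-12.421
  bounce: vy ← 0.61·12.421 = 7.577
Arc 2: start y=0.000, vy=7.577 → t=1.515, apex=2.871, x_land=40.306, impact vy=-7.577
  bounce: vy ← 0.61·7.577 = 4.622
Arc 3: start y=0.000, vy=4.622 → t=0.924, apex=1.068, x_land=51.195, impact vy=-4.622
  bounce: vy ← 0.61·4.622 = 2.819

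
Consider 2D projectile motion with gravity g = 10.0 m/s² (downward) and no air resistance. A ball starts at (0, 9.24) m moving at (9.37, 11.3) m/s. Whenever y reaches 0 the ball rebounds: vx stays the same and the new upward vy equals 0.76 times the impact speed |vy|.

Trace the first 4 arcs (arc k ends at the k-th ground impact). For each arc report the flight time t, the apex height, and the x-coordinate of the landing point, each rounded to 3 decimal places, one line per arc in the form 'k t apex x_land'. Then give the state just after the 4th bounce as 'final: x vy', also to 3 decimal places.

1 2.898 15.625 27.152
2 2.687 9.025 52.329
3 2.042 5.213 71.463
4 1.552 3.011 86.005
final: 86.005 5.898

Arc 1: start y=9.240, vy=11.300 → t=2.898, apex=15.625, x_land=27.152, impact vy=-17.677
  bounce: vy ← 0.76·17.677 = 13.435
Arc 2: start y=0.000, vy=13.435 → t=2.687, apex=9.025, x_land=52.329, impact vy=-13.435
  bounce: vy ← 0.76·13.435 = 10.210
Arc 3: start y=0.000, vy=10.210 → t=2.042, apex=5.213, x_land=71.463, impact vy=-10.210
  bounce: vy ← 0.76·10.210 = 7.760
Arc 4: start y=0.000, vy=7.760 → t=1.552, apex=3.011, x_land=86.005, impact vy=-7.760
  bounce: vy ← 0.76·7.760 = 5.898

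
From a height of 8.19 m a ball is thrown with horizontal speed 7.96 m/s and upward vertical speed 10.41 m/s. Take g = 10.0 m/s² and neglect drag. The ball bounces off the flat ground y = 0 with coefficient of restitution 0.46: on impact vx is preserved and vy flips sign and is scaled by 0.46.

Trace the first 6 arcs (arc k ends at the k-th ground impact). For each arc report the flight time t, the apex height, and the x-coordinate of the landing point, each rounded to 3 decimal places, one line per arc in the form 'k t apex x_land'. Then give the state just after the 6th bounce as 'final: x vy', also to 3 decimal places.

Arc 1: start y=8.190, vy=10.410 → t=2.691, apex=13.608, x_land=21.418, impact vy=-16.498
  bounce: vy ← 0.46·16.498 = 7.589
Arc 2: start y=0.000, vy=7.589 → t=1.518, apex=2.880, x_land=33.500, impact vy=-7.589
  bounce: vy ← 0.46·7.589 = 3.491
Arc 3: start y=0.000, vy=3.491 → t=0.698, apex=0.609, x_land=39.057, impact vy=-3.491
  bounce: vy ← 0.46·3.491 = 1.606
Arc 4: start y=0.000, vy=1.606 → t=0.321, apex=0.129, x_land=41.614, impact vy=-1.606
  bounce: vy ← 0.46·1.606 = 0.739
Arc 5: start y=0.000, vy=0.739 → t=0.148, apex=0.027, x_land=42.790, impact vy=-0.739
  bounce: vy ← 0.46·0.739 = 0.340
Arc 6: start y=0.000, vy=0.340 → t=0.068, apex=0.006, x_land=43.331, impact vy=-0.340
  bounce: vy ← 0.46·0.340 = 0.156

1 2.691 13.608 21.418
2 1.518 2.880 33.500
3 0.698 0.609 39.057
4 0.321 0.129 41.614
5 0.148 0.027 42.790
6 0.068 0.006 43.331
final: 43.331 0.156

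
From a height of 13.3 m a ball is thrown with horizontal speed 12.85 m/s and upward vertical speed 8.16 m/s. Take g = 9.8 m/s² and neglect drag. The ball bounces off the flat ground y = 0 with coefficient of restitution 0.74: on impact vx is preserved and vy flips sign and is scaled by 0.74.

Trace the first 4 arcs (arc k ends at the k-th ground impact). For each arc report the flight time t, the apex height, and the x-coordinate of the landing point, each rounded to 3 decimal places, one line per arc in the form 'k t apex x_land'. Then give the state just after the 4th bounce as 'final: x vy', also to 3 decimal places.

1 2.679 16.697 34.420
2 2.732 9.143 69.527
3 2.022 5.007 95.506
4 1.496 2.742 114.730
final: 114.730 5.425

Arc 1: start y=13.300, vy=8.160 → t=2.679, apex=16.697, x_land=34.420, impact vy=-18.090
  bounce: vy ← 0.74·18.090 = 13.387
Arc 2: start y=0.000, vy=13.387 → t=2.732, apex=9.143, x_land=69.527, impact vy=-13.387
  bounce: vy ← 0.74·13.387 = 9.906
Arc 3: start y=0.000, vy=9.906 → t=2.022, apex=5.007, x_land=95.506, impact vy=-9.906
  bounce: vy ← 0.74·9.906 = 7.331
Arc 4: start y=0.000, vy=7.331 → t=1.496, apex=2.742, x_land=114.730, impact vy=-7.331
  bounce: vy ← 0.74·7.331 = 5.425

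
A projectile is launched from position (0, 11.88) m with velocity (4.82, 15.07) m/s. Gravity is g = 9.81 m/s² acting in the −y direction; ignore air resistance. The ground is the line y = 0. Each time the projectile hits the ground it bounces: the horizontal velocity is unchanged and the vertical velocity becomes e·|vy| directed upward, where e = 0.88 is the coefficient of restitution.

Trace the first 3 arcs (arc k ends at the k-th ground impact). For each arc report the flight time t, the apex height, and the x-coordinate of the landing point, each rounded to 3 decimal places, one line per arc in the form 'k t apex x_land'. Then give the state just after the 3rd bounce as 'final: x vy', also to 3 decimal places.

Arc 1: start y=11.880, vy=15.070 → t=3.723, apex=23.455, x_land=17.945, impact vy=-21.452
  bounce: vy ← 0.88·21.452 = 18.878
Arc 2: start y=0.000, vy=18.878 → t=3.849, apex=18.164, x_land=36.495, impact vy=-18.878
  bounce: vy ← 0.88·18.878 = 16.612
Arc 3: start y=0.000, vy=16.612 → t=3.387, apex=14.066, x_land=52.820, impact vy=-16.612
  bounce: vy ← 0.88·16.612 = 14.619

1 3.723 23.455 17.945
2 3.849 18.164 36.495
3 3.387 14.066 52.820
final: 52.820 14.619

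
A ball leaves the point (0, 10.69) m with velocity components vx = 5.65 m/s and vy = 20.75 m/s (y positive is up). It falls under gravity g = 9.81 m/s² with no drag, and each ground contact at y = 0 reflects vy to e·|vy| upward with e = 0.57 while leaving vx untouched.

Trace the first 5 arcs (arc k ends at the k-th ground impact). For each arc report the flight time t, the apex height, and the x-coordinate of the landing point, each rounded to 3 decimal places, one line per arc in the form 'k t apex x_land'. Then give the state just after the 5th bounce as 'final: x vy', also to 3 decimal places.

1 4.695 32.635 26.525
2 2.941 10.603 43.139
3 1.676 3.445 52.609
4 0.955 1.119 58.007
5 0.545 0.364 61.083
final: 61.083 1.523

Arc 1: start y=10.690, vy=20.750 → t=4.695, apex=32.635, x_land=26.525, impact vy=-25.304
  bounce: vy ← 0.57·25.304 = 14.423
Arc 2: start y=0.000, vy=14.423 → t=2.941, apex=10.603, x_land=43.139, impact vy=-14.423
  bounce: vy ← 0.57·14.423 = 8.221
Arc 3: start y=0.000, vy=8.221 → t=1.676, apex=3.445, x_land=52.609, impact vy=-8.221
  bounce: vy ← 0.57·8.221 = 4.686
Arc 4: start y=0.000, vy=4.686 → t=0.955, apex=1.119, x_land=58.007, impact vy=-4.686
  bounce: vy ← 0.57·4.686 = 2.671
Arc 5: start y=0.000, vy=2.671 → t=0.545, apex=0.364, x_land=61.083, impact vy=-2.671
  bounce: vy ← 0.57·2.671 = 1.523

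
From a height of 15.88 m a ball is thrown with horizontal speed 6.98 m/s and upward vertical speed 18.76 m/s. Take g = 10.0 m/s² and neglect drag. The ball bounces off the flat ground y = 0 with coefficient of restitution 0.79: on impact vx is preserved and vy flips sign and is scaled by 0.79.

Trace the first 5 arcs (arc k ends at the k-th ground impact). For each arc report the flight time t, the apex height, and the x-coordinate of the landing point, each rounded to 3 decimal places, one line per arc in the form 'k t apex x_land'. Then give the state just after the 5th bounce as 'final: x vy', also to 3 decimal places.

1 4.464 33.477 31.156
2 4.088 20.893 59.692
3 3.230 13.039 82.236
4 2.552 8.138 100.045
5 2.016 5.079 114.115
final: 114.115 7.962

Arc 1: start y=15.880, vy=18.760 → t=4.464, apex=33.477, x_land=31.156, impact vy=-25.875
  bounce: vy ← 0.79·25.875 = 20.442
Arc 2: start y=0.000, vy=20.442 → t=4.088, apex=20.893, x_land=59.692, impact vy=-20.442
  bounce: vy ← 0.79·20.442 = 16.149
Arc 3: start y=0.000, vy=16.149 → t=3.230, apex=13.039, x_land=82.236, impact vy=-16.149
  bounce: vy ← 0.79·16.149 = 12.758
Arc 4: start y=0.000, vy=12.758 → t=2.552, apex=8.138, x_land=100.045, impact vy=-12.758
  bounce: vy ← 0.79·12.758 = 10.078
Arc 5: start y=0.000, vy=10.078 → t=2.016, apex=5.079, x_land=114.115, impact vy=-10.078
  bounce: vy ← 0.79·10.078 = 7.962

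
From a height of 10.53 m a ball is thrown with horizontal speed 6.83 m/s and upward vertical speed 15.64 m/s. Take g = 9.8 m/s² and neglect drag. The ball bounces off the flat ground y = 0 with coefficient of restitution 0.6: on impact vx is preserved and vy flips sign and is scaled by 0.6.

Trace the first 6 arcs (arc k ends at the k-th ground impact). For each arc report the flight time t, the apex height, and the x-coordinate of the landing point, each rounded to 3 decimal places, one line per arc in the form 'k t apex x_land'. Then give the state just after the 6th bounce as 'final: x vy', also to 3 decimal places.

Arc 1: start y=10.530, vy=15.640 → t=3.763, apex=23.010, x_land=25.701, impact vy=-21.237
  bounce: vy ← 0.6·21.237 = 12.742
Arc 2: start y=0.000, vy=12.742 → t=2.600, apex=8.284, x_land=43.462, impact vy=-12.742
  bounce: vy ← 0.6·12.742 = 7.645
Arc 3: start y=0.000, vy=7.645 → t=1.560, apex=2.982, x_land=54.118, impact vy=-7.645
  bounce: vy ← 0.6·7.645 = 4.587
Arc 4: start y=0.000, vy=4.587 → t=0.936, apex=1.074, x_land=60.512, impact vy=-4.587
  bounce: vy ← 0.6·4.587 = 2.752
Arc 5: start y=0.000, vy=2.752 → t=0.562, apex=0.386, x_land=64.348, impact vy=-2.752
  bounce: vy ← 0.6·2.752 = 1.651
Arc 6: start y=0.000, vy=1.651 → t=0.337, apex=0.139, x_land=66.650, impact vy=-1.651
  bounce: vy ← 0.6·1.651 = 0.991

1 3.763 23.010 25.701
2 2.600 8.284 43.462
3 1.560 2.982 54.118
4 0.936 1.074 60.512
5 0.562 0.386 64.348
6 0.337 0.139 66.650
final: 66.650 0.991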